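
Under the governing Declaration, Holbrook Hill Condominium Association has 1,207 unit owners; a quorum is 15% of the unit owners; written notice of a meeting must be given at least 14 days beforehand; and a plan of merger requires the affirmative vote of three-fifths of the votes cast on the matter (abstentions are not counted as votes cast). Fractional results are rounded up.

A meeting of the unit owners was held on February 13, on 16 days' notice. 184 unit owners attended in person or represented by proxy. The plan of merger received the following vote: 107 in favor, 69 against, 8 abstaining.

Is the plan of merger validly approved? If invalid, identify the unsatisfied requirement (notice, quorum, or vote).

Valid — all requirements satisfied.

Notice: 16 days given; 14 required. Satisfied.
Quorum: 15% of 1,207 = 181.05, rounded up to 182; 184 present. Satisfied.
Vote: requires three-fifths of the votes cast (184 − 8 abstaining = 176); 3/5 of 176 = 105.60, rounded up to 106, so 106 needed; 107 in favor. Satisfied.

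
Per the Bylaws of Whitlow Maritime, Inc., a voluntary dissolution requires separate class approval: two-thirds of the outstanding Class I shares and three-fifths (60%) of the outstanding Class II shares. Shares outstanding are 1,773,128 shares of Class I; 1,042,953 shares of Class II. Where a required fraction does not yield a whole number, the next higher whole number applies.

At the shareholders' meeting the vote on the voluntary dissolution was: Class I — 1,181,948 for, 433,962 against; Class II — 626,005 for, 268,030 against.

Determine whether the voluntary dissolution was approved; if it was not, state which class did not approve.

Not approved — the Class I shares did not give the required vote.

Class I: 2/3 of 1773128 = 1182085.33, rounded up to 1182086; 1,182,086 required, 1,181,948 in favor — not approved.
Class II: 3/5 of 1042953 = 625771.80, rounded up to 625772; 625,772 required, 626,005 in favor — approved.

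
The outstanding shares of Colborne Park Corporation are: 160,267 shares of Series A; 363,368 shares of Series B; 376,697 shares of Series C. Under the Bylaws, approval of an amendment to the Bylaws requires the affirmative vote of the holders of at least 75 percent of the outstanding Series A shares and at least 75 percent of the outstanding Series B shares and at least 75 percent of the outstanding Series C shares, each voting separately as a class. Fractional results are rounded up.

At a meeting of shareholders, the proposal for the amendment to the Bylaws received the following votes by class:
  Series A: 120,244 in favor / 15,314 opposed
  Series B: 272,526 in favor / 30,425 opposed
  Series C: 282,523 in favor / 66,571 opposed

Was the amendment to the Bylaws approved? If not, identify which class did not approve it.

Approved — every class gave the required vote.

Series A: 3/4 of 160267 = 120200.25, rounded up to 120201; 120,201 required, 120,244 in favor — approved.
Series B: 3/4 of 363368 = 272526; 272,526 required, 272,526 in favor — approved.
Series C: 3/4 of 376697 = 282522.75, rounded up to 282523; 282,523 required, 282,523 in favor — approved.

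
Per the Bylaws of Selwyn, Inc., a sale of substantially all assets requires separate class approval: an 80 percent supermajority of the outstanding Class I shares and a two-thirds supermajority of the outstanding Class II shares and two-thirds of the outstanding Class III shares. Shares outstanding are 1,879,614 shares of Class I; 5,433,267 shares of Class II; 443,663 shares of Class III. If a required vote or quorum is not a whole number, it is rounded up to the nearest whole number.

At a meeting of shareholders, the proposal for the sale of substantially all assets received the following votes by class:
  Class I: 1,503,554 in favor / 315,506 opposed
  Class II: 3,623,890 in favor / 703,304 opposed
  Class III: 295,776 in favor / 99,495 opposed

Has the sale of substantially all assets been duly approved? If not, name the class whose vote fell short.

Class I: 4/5 of 1879614 = 1503691.20, rounded up to 1503692; 1,503,692 required, 1,503,554 in favor — not approved.
Class II: 2/3 of 5433267 = 3622178; 3,622,178 required, 3,623,890 in favor — approved.
Class III: 2/3 of 443663 = 295775.33, rounded up to 295776; 295,776 required, 295,776 in favor — approved.

Not approved — the Class I shares did not give the required vote.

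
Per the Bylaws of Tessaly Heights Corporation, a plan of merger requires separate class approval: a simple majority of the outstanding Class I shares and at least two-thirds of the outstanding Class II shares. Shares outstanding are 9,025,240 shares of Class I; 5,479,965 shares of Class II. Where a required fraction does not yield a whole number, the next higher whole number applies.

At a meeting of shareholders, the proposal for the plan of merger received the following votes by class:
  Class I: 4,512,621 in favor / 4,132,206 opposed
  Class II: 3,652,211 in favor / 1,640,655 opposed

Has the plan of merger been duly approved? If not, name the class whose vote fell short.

Class I: a majority of 9025240 is 4512621; 4,512,621 required, 4,512,621 in favor — approved.
Class II: 2/3 of 5479965 = 3653310; 3,653,310 required, 3,652,211 in favor — not approved.

Not approved — the Class II shares did not give the required vote.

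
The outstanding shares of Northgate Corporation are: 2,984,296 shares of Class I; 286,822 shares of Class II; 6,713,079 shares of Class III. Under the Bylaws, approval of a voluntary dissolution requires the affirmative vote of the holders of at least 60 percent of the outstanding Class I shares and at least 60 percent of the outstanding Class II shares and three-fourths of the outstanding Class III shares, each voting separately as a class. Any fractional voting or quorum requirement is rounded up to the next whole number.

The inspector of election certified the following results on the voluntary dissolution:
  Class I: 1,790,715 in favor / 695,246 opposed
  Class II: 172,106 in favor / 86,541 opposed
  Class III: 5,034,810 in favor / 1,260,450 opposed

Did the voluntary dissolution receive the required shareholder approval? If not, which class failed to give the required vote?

Approved — every class gave the required vote.

Class I: 3/5 of 2984296 = 1790577.60, rounded up to 1790578; 1,790,578 required, 1,790,715 in favor — approved.
Class II: 3/5 of 286822 = 172093.20, rounded up to 172094; 172,094 required, 172,106 in favor — approved.
Class III: 3/4 of 6713079 = 5034809.25, rounded up to 5034810; 5,034,810 required, 5,034,810 in favor — approved.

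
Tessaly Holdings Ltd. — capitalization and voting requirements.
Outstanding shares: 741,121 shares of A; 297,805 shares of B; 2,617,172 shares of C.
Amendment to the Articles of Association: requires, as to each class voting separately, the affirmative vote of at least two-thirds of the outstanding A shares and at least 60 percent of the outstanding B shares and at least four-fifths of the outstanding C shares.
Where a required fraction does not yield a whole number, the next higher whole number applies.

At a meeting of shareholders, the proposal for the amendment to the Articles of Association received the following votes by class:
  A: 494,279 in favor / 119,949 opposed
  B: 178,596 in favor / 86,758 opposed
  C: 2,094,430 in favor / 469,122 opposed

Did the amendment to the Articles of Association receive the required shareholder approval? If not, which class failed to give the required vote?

A: 2/3 of 741121 = 494080.67, rounded up to 494081; 494,081 required, 494,279 in favor — approved.
B: 3/5 of 297805 = 178683; 178,683 required, 178,596 in favor — not approved.
C: 4/5 of 2617172 = 2093737.60, rounded up to 2093738; 2,093,738 required, 2,094,430 in favor — approved.

Not approved — the B shares did not give the required vote.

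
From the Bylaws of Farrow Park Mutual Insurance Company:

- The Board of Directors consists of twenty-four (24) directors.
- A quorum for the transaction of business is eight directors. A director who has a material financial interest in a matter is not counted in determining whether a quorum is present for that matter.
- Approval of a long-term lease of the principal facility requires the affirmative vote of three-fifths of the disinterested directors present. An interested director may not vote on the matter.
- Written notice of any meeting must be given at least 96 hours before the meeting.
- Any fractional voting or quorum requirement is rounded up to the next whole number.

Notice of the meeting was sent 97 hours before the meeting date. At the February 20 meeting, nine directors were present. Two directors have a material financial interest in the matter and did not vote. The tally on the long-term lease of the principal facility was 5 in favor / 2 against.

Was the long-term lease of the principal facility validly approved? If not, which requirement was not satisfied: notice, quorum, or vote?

Notice: 97 hours given; 96 required (97 ≥ 96). Satisfied.
Quorum: 9 present, but the 2 interested directors do not count, leaving 7. Quorum is 8. Not satisfied.
Vote: the long-term lease of the principal facility requires three-fifths of the disinterested directors present (9 − 2 = 7). 3/5 of 7 = 4.20, rounded up to 5, so 5 affirmative votes are needed; 5 voted in favor. Satisfied. (Moot — without a quorum no business can be validly transacted.)

Invalid — quorum requirement not satisfied.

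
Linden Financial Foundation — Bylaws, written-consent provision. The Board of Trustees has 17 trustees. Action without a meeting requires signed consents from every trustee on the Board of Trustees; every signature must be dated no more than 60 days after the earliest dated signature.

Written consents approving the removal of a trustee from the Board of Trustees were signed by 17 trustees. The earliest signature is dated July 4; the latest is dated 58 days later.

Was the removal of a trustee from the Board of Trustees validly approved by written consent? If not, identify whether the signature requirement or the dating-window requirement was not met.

Signatures required: the unanimous vote of 17 — unanimous means all 17, so 17 needed; 17 signed. Sufficient.
Dating window: the latest signature is 58 days after the earliest; the limit is 60 days. Within the window.

Effective — both the signature and dating-window requirements are satisfied.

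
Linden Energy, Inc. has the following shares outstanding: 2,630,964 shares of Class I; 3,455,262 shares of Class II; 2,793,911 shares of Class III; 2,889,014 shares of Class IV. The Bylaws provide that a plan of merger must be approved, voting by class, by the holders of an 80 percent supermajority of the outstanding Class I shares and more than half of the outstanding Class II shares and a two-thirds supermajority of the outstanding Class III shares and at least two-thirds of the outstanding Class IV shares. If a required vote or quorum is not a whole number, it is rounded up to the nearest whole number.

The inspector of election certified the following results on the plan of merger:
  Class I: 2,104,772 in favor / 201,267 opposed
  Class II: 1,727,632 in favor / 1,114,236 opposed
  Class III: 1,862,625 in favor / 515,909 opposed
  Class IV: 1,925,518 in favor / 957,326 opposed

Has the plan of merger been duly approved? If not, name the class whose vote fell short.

Not approved — the Class IV shares did not give the required vote.

Class I: 4/5 of 2630964 = 2104771.20, rounded up to 2104772; 2,104,772 required, 2,104,772 in favor — approved.
Class II: a majority of 3455262 is 1727632; 1,727,632 required, 1,727,632 in favor — approved.
Class III: 2/3 of 2793911 = 1862607.33, rounded up to 1862608; 1,862,608 required, 1,862,625 in favor — approved.
Class IV: 2/3 of 2889014 = 1926009.33, rounded up to 1926010; 1,926,010 required, 1,925,518 in favor — not approved.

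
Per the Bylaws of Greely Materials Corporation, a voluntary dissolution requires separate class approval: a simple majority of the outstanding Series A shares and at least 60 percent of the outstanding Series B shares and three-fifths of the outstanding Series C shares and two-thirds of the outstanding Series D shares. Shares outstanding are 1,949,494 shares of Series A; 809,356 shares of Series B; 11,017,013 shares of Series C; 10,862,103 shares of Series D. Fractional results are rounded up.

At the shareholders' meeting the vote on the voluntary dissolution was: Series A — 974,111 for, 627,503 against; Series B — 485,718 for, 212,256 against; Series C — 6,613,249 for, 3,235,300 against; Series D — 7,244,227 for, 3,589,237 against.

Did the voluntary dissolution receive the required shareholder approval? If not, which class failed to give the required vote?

Series A: a majority of 1949494 is 974748; 974,748 required, 974,111 in favor — not approved.
Series B: 3/5 of 809356 = 485613.60, rounded up to 485614; 485,614 required, 485,718 in favor — approved.
Series C: 3/5 of 11017013 = 6610207.80, rounded up to 6610208; 6,610,208 required, 6,613,249 in favor — approved.
Series D: 2/3 of 10862103 = 7241402; 7,241,402 required, 7,244,227 in favor — approved.

Not approved — the Series A shares did not give the required vote.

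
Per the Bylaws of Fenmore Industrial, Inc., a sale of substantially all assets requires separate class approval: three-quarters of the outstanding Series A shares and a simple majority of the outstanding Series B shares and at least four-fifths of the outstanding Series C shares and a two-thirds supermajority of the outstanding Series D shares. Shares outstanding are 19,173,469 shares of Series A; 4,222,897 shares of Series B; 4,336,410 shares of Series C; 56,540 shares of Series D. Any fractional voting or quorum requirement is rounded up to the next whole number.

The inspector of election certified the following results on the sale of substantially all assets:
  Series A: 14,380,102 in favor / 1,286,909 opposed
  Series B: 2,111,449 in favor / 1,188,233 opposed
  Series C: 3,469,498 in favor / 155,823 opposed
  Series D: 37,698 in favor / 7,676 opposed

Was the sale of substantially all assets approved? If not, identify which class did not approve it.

Series A: 3/4 of 19173469 = 14380101.75, rounded up to 14380102; 14,380,102 required, 14,380,102 in favor — approved.
Series B: a majority of 4222897 is 2111449; 2,111,449 required, 2,111,449 in favor — approved.
Series C: 4/5 of 4336410 = 3469128; 3,469,128 required, 3,469,498 in favor — approved.
Series D: 2/3 of 56540 = 37693.33, rounded up to 37694; 37,694 required, 37,698 in favor — approved.

Approved — every class gave the required vote.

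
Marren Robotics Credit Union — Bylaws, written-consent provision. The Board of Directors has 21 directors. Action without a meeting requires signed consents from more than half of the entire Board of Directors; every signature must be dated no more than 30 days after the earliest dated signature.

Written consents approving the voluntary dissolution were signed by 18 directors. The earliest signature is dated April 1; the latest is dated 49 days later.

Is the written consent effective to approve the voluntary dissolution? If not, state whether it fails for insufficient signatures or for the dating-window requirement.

Not effective — dating-window requirement not satisfied.

Signatures required: more than half of 21 — a majority of 21 is 11, so 11 needed; 18 signed. Sufficient.
Dating window: the latest signature is 49 days after the earliest; the limit is 30 days. Outside the window.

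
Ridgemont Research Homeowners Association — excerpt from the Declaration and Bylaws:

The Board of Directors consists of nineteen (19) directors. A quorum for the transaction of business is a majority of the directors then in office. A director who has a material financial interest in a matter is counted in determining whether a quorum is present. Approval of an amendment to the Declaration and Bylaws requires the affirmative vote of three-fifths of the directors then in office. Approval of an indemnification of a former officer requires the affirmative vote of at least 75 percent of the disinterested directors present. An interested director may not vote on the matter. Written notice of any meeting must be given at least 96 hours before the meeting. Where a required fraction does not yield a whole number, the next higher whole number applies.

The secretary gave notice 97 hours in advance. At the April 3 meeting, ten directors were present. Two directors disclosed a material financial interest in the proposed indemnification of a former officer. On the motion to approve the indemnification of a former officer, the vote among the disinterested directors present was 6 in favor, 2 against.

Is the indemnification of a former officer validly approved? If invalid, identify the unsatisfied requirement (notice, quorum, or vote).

Notice: 97 hours given; 96 required (97 ≥ 96). Satisfied.
Quorum: 10 present (interested directors count toward quorum); quorum is 10. Satisfied.
Vote: the indemnification of a former officer requires three-fourths of the disinterested directors present (10 − 2 = 8). 3/4 of 8 = 6, so 6 affirmative votes are needed; 6 voted in favor. Satisfied.

Valid — all requirements satisfied.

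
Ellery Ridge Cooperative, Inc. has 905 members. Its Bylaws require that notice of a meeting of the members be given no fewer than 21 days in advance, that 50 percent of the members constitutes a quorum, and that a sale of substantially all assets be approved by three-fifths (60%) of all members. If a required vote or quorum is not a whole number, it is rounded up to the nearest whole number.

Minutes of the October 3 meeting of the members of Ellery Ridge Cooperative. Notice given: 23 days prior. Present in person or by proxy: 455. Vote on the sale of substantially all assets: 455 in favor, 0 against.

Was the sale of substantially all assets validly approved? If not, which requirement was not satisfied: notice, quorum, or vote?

Invalid — vote requirement not satisfied.

Notice: 23 days given; 21 required. Satisfied.
Quorum: 50% of 905 = 452.50, rounded up to 453; 455 present. Satisfied.
Vote: requires three-fifths of all members (905); 3/5 of 905 = 543, so 543 needed; 455 in favor. Not satisfied.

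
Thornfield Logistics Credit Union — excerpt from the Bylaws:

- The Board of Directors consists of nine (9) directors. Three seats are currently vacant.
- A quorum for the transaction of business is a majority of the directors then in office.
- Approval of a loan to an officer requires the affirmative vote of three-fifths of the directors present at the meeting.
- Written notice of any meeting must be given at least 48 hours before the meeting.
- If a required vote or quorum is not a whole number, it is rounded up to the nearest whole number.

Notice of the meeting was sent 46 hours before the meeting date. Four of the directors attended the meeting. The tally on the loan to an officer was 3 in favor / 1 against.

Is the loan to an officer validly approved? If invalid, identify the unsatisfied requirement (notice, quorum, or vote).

Notice: 46 hours given; 48 required (46 < 48). Not satisfied.
Quorum: 4 present; quorum is 4. Satisfied.
Vote: the loan to an officer requires three-fifths of the directors present (4). 3/5 of 4 = 2.40, rounded up to 3, so 3 affirmative votes are needed; 3 voted in favor. Satisfied.

Invalid — notice requirement not satisfied.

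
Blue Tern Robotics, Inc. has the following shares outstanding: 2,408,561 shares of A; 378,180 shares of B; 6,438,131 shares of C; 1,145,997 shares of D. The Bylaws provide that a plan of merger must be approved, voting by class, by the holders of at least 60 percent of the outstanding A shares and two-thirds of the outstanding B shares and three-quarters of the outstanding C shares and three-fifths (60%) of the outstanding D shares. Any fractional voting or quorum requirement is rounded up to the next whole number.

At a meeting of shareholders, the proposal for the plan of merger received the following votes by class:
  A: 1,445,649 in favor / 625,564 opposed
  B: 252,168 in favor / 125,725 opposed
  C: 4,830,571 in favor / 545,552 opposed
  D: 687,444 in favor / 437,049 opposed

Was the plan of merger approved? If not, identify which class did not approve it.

Not approved — the D shares did not give the required vote.

A: 3/5 of 2408561 = 1445136.60, rounded up to 1445137; 1,445,137 required, 1,445,649 in favor — approved.
B: 2/3 of 378180 = 252120; 252,120 required, 252,168 in favor — approved.
C: 3/4 of 6438131 = 4828598.25, rounded up to 4828599; 4,828,599 required, 4,830,571 in favor — approved.
D: 3/5 of 1145997 = 687598.20, rounded up to 687599; 687,599 required, 687,444 in favor — not approved.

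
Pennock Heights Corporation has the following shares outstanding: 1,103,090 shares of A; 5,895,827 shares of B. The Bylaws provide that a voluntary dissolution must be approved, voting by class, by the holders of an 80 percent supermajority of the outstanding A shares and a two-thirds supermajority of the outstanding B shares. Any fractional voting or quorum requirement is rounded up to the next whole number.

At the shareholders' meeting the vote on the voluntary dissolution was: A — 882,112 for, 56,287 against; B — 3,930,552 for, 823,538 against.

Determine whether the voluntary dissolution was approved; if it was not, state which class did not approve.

A: 4/5 of 1103090 = 882472; 882,472 required, 882,112 in favor — not approved.
B: 2/3 of 5895827 = 3930551.33, rounded up to 3930552; 3,930,552 required, 3,930,552 in favor — approved.

Not approved — the A shares did not give the required vote.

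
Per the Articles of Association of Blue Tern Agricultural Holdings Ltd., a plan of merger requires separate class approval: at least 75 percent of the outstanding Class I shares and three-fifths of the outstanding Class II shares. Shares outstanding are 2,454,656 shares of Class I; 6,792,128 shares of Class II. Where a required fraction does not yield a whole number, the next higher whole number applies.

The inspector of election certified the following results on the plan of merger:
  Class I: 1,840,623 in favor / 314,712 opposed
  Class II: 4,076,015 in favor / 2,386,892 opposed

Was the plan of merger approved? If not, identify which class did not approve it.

Class I: 3/4 of 2454656 = 1840992; 1,840,992 required, 1,840,623 in favor — not approved.
Class II: 3/5 of 6792128 = 4075276.80, rounded up to 4075277; 4,075,277 required, 4,076,015 in favor — approved.

Not approved — the Class I shares did not give the required vote.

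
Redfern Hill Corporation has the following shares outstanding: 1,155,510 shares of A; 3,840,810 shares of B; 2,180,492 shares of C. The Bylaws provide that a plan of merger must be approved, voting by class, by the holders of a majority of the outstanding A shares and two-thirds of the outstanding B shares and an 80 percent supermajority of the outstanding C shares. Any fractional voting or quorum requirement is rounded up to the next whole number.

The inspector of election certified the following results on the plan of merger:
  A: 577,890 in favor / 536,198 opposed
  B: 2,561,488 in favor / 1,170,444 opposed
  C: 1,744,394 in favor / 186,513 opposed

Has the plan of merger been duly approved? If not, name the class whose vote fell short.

A: a majority of 1155510 is 577756; 577,756 required, 577,890 in favor — approved.
B: 2/3 of 3840810 = 2560540; 2,560,540 required, 2,561,488 in favor — approved.
C: 4/5 of 2180492 = 1744393.60, rounded up to 1744394; 1,744,394 required, 1,744,394 in favor — approved.

Approved — every class gave the required vote.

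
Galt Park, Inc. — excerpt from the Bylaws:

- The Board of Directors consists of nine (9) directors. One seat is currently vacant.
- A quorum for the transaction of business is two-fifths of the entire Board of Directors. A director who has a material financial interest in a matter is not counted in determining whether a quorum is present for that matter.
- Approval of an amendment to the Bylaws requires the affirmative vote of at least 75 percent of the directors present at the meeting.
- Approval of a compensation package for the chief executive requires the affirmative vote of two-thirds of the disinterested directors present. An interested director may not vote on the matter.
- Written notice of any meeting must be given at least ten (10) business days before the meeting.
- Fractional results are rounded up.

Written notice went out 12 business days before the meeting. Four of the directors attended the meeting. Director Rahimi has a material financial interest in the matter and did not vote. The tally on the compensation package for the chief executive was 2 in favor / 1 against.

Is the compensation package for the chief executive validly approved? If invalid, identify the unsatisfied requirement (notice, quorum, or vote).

Invalid — quorum requirement not satisfied.

Notice: 12 business days given; 10 required (12 ≥ 10). Satisfied.
Quorum: 4 present, but the 1 interested director does not count, leaving 3. Quorum is 4. Not satisfied.
Vote: the compensation package for the chief executive requires two-thirds of the disinterested directors present (4 − 1 = 3). 2/3 of 3 = 2, so 2 affirmative votes are needed; 2 voted in favor. Satisfied. (Moot — without a quorum no business can be validly transacted.)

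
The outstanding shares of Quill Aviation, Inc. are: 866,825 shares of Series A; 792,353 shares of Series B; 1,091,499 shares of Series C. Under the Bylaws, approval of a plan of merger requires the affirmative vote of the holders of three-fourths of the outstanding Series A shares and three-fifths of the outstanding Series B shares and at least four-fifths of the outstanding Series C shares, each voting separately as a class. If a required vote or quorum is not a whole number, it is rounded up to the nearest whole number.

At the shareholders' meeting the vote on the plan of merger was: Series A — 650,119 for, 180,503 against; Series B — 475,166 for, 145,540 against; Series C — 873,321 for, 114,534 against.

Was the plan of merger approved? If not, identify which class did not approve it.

Series A: 3/4 of 866825 = 650118.75, rounded up to 650119; 650,119 required, 650,119 in favor — approved.
Series B: 3/5 of 792353 = 475411.80, rounded up to 475412; 475,412 required, 475,166 in favor — not approved.
Series C: 4/5 of 1091499 = 873199.20, rounded up to 873200; 873,200 required, 873,321 in favor — approved.

Not approved — the Series B shares did not give the required vote.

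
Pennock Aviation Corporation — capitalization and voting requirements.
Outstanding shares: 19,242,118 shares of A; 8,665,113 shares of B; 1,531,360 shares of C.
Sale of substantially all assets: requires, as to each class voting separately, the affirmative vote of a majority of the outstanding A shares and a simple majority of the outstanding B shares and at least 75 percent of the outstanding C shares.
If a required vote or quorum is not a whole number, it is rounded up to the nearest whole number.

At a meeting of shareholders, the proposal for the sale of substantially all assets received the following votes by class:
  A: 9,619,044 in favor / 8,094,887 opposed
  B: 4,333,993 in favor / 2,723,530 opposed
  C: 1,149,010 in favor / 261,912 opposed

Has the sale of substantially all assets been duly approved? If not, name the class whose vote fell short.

A: a majority of 19242118 is 9621060; 9,621,060 required, 9,619,044 in favor — not approved.
B: a majority of 8665113 is 4332557; 4,332,557 required, 4,333,993 in favor — approved.
C: 3/4 of 1531360 = 1148520; 1,148,520 required, 1,149,010 in favor — approved.

Not approved — the A shares did not give the required vote.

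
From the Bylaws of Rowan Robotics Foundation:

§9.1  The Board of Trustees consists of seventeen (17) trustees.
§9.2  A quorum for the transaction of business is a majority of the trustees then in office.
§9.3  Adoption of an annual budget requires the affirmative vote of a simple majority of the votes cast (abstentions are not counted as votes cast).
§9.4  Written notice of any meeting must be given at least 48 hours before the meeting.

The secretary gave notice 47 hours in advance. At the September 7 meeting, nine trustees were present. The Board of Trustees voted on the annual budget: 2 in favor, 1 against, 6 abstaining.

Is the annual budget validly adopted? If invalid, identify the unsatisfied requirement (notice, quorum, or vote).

Notice: 47 hours given; 48 required (47 < 48). Not satisfied.
Quorum: 9 present; quorum is 9. Satisfied.
Vote: the annual budget requires a majority of the votes cast (9 present − 6 abstaining = 3). A majority of 3 is 2, so 2 affirmative votes are needed; 2 voted in favor. Satisfied.

Invalid — notice requirement not satisfied.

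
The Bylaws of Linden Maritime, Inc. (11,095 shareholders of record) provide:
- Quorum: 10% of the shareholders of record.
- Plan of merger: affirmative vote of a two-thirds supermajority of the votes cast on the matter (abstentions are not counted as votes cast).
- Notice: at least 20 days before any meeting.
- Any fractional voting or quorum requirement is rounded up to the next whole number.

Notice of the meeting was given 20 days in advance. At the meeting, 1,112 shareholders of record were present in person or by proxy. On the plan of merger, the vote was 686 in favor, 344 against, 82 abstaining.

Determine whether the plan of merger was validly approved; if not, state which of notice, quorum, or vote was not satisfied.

Notice: 20 days given; 20 required. Satisfied.
Quorum: 10% of 11,095 = 1,109.50, rounded up to 1,110; 1,112 present. Satisfied.
Vote: requires two-thirds of the votes cast (1,112 − 82 abstaining = 1,030); 2/3 of 1030 = 686.67, rounded up to 687, so 687 needed; 686 in favor. Not satisfied.

Invalid — vote requirement not satisfied.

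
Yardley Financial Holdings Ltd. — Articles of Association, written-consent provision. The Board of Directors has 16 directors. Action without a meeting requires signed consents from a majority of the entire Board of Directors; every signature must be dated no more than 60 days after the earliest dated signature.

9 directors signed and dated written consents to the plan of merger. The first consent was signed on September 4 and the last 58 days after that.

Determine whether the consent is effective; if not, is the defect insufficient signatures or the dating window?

Effective — both the signature and dating-window requirements are satisfied.

Signatures required: a majority of 16 — a majority of 16 is 9, so 9 needed; 9 signed. Sufficient.
Dating window: the latest signature is 58 days after the earliest; the limit is 60 days. Within the window.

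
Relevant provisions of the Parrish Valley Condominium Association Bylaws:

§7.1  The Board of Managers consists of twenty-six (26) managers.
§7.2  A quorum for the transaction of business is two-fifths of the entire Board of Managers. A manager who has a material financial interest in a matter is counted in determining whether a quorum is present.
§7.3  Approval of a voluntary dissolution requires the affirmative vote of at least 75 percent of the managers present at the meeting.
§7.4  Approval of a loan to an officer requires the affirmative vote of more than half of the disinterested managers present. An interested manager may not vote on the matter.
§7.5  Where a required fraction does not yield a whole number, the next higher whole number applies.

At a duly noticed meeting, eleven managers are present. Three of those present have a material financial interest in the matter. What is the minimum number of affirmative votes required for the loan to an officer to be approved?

5

The loan to an officer requires a majority of the disinterested managers present (11 − 3 = 8).
A majority of 8 is 5.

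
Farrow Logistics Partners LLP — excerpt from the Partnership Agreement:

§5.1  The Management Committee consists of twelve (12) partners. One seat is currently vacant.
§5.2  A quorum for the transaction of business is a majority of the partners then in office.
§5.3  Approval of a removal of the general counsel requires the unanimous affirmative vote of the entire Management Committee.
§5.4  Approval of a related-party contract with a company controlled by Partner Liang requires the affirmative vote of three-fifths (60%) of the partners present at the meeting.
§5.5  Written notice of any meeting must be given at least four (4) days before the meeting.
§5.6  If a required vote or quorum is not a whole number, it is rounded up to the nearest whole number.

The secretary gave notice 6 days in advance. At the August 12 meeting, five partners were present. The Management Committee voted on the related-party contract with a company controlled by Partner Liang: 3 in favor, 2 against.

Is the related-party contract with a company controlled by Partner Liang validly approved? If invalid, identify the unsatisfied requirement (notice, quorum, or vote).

Notice: 6 days given; 4 required (6 ≥ 4). Satisfied.
Quorum: 5 present; quorum is 6. Not satisfied.
Vote: the related-party contract with a company controlled by Partner Liang requires three-fifths of the partners present (5). 3/5 of 5 = 3, so 3 affirmative votes are needed; 3 voted in favor. Satisfied. (Moot — without a quorum no business can be validly transacted.)

Invalid — quorum requirement not satisfied.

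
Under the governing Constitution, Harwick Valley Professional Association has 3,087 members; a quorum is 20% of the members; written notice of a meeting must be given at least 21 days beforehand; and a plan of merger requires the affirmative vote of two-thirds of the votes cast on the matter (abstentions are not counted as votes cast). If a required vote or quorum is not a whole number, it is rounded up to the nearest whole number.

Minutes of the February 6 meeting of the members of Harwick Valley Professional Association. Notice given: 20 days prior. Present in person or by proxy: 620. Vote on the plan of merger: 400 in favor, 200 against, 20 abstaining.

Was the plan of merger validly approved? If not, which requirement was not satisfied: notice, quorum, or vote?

Invalid — notice requirement not satisfied.

Notice: 20 days given; 21 required. Not satisfied.
Quorum: 20% of 3,087 = 617.40, rounded up to 618; 620 present. Satisfied.
Vote: requires two-thirds of the votes cast (620 − 20 abstaining = 600); 2/3 of 600 = 400, so 400 needed; 400 in favor. Satisfied.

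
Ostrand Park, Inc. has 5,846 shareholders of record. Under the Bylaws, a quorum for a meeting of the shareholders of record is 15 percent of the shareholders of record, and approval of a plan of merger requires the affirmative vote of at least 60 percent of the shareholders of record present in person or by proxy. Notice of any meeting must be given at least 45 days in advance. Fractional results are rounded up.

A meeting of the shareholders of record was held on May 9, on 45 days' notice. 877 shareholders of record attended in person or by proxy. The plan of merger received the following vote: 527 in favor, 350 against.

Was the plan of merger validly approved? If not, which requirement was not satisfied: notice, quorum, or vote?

Valid — all requirements satisfied.

Notice: 45 days given; 45 required. Satisfied.
Quorum: 15% of 5,846 = 876.90, rounded up to 877; 877 present. Satisfied.
Vote: requires three-fifths of those present (877); 3/5 of 877 = 526.20, rounded up to 527, so 527 needed; 527 in favor. Satisfied.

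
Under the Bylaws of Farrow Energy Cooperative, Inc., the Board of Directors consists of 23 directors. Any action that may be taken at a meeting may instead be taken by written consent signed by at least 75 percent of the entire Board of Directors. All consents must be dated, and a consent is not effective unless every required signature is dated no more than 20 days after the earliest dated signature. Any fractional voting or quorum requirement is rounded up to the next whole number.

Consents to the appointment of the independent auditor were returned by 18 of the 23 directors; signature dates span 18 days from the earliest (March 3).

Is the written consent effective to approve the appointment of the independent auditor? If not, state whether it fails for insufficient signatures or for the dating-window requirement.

Signatures required: at least 75 percent of 23 — 3/4 of 23 = 17.25, rounded up to 18, so 18 needed; 18 signed. Sufficient.
Dating window: the latest signature is 18 days after the earliest; the limit is 20 days. Within the window.

Effective — both the signature and dating-window requirements are satisfied.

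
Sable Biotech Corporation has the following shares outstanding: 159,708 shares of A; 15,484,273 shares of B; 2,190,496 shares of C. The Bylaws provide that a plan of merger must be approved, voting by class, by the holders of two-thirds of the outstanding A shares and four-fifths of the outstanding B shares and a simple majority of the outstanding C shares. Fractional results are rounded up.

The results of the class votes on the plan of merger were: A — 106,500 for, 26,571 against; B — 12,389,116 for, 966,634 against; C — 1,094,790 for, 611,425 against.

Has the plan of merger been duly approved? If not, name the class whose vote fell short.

Not approved — the C shares did not give the required vote.

A: 2/3 of 159708 = 106472; 106,472 required, 106,500 in favor — approved.
B: 4/5 of 15484273 = 12387418.40, rounded up to 12387419; 12,387,419 required, 12,389,116 in favor — approved.
C: a majority of 2190496 is 1095249; 1,095,249 required, 1,094,790 in favor — not approved.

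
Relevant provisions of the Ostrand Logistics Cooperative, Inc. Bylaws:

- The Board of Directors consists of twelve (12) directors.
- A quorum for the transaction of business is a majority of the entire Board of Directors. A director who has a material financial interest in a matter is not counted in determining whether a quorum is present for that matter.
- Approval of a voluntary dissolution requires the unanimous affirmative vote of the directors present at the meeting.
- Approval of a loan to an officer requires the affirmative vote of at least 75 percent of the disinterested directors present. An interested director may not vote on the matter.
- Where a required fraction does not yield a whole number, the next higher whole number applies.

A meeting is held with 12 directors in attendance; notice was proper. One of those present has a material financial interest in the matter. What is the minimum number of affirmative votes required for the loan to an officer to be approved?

The loan to an officer requires three-fourths of the disinterested directors present (12 − 1 = 11).
3/4 of 11 = 8.25, rounded up to 9.

9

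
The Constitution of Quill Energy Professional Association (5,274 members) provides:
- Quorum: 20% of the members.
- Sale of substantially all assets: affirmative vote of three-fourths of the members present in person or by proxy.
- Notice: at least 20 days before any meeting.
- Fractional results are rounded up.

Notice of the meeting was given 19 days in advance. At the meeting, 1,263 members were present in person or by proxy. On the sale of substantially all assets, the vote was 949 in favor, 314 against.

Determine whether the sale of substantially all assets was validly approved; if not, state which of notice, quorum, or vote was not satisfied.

Notice: 19 days given; 20 required. Not satisfied.
Quorum: 20% of 5,274 = 1,054.80, rounded up to 1,055; 1,263 present. Satisfied.
Vote: requires three-fourths of those present (1,263); 3/4 of 1263 = 947.25, rounded up to 948, so 948 needed; 949 in favor. Satisfied.

Invalid — notice requirement not satisfied.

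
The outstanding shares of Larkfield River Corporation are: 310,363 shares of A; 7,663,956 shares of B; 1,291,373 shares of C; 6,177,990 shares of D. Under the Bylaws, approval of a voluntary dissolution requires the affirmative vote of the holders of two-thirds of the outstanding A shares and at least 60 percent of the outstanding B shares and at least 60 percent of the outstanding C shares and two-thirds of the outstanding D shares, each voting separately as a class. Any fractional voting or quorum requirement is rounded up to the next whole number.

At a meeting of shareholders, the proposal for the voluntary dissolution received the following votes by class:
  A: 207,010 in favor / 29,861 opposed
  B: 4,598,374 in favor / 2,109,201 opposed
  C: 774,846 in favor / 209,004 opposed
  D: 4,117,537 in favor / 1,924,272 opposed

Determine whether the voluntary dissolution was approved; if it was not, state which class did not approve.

Not approved — the D shares did not give the required vote.

A: 2/3 of 310363 = 206908.67, rounded up to 206909; 206,909 required, 207,010 in favor — approved.
B: 3/5 of 7663956 = 4598373.60, rounded up to 4598374; 4,598,374 required, 4,598,374 in favor — approved.
C: 3/5 of 1291373 = 774823.80, rounded up to 774824; 774,824 required, 774,846 in favor — approved.
D: 2/3 of 6177990 = 4118660; 4,118,660 required, 4,117,537 in favor — not approved.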